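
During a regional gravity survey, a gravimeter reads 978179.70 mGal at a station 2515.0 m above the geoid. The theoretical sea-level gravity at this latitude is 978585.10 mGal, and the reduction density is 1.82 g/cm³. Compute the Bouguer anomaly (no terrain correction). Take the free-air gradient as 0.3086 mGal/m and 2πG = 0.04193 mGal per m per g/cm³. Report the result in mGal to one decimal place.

Free-air correction = 0.3086 × 2515.0 = 776.13 mGal
Free-air anomaly = 978179.70 − 978585.10 + (776.13) = 370.73 mGal
Bouguer slab correction = 0.04193 × 1.82 × 2515.0 = 191.93 mGal
Simple Bouguer anomaly = 370.73 − (191.93) = 178.80 mGal

178.8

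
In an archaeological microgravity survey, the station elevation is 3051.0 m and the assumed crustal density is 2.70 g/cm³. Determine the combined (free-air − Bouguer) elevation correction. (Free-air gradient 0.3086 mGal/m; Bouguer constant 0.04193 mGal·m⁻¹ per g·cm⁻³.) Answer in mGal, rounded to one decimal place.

596.1

Combined gradient = 0.3086 − 0.04193 × 2.70 = 0.1953890 mGal/m
Combined elevation correction = 0.1953890 × 3051.0 = 596.1 mGal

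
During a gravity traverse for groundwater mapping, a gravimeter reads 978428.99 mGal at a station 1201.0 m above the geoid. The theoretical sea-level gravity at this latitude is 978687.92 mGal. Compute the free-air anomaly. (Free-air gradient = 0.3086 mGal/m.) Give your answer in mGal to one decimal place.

111.7

Free-air correction = 0.3086 × 1201.0 = 370.63 mGal
Free-air anomaly = 978428.99 − 978687.92 + (370.63) = 111.70 mGal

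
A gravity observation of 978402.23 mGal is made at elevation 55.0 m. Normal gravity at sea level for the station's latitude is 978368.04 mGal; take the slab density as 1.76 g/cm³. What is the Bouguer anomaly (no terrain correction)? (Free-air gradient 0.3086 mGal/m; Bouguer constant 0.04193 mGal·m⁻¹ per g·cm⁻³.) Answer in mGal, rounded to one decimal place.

Free-air correction = 0.3086 × 55.0 = 16.97 mGal
Free-air anomaly = 978402.23 − 978368.04 + (16.97) = 51.16 mGal
Bouguer slab correction = 0.04193 × 1.76 × 55.0 = 4.06 mGal
Simple Bouguer anomaly = 51.16 − (4.06) = 47.10 mGal

47.1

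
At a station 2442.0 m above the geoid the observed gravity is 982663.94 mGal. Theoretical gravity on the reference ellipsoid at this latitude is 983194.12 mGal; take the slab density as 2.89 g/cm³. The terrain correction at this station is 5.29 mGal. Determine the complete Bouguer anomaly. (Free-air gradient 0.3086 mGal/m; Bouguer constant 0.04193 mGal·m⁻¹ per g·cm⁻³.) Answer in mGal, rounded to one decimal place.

-67.2

Free-air correction = 0.3086 × 2442.0 = 753.60 mGal
Free-air anomaly = 982663.94 − 983194.12 + (753.60) = 223.42 mGal
Bouguer slab correction = 0.04193 × 2.89 × 2442.0 = 295.92 mGal
Simple Bouguer anomaly = 223.42 − (295.92) = -72.50 mGal
Complete Bouguer anomaly = -72.50 + 5.29 = -67.21 mGal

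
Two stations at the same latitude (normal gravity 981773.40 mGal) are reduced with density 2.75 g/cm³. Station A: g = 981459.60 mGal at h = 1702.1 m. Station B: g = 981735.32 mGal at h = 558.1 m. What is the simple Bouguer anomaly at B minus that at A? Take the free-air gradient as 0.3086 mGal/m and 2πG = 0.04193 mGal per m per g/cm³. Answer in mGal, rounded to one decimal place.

54.6

Δg_SB(A) = 981459.60 − 981773.40 + 0.3086×1702.1 − 0.04193×2.75×1702.1 = 15.20 mGal
Δg_SB(B) = 981735.32 − 981773.40 + 0.3086×558.1 − 0.04193×2.75×558.1 = 69.80 mGal
Difference = 69.80 − (15.20) = 54.60 mGal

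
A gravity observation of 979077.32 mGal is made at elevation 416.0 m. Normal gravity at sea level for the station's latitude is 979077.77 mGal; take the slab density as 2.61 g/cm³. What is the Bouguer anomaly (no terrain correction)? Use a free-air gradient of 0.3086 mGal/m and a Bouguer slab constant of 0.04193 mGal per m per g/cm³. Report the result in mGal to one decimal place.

82.4

Free-air correction = 0.3086 × 416.0 = 128.38 mGal
Free-air anomaly = 979077.32 − 979077.77 + (128.38) = 127.93 mGal
Bouguer slab correction = 0.04193 × 2.61 × 416.0 = 45.53 mGal
Simple Bouguer anomaly = 127.93 − (45.53) = 82.40 mGal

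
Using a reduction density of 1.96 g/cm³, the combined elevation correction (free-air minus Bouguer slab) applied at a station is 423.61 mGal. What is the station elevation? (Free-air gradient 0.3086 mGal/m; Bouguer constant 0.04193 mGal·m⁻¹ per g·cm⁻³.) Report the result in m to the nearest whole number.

1871

Combined gradient = 0.3086 − 0.04193 × 1.96 = 0.2264172 mGal/m
h = 423.61 / 0.2264172 = 1870.93 m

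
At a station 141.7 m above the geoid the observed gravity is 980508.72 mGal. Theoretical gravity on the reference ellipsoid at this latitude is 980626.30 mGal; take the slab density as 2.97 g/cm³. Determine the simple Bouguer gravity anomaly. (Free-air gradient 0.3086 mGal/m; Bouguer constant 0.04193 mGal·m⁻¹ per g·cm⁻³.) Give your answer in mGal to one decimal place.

-91.5

Free-air correction = 0.3086 × 141.7 = 43.73 mGal
Free-air anomaly = 980508.72 − 980626.30 + (43.73) = -73.85 mGal
Bouguer slab correction = 0.04193 × 2.97 × 141.7 = 17.65 mGal
Simple Bouguer anomaly = -73.85 − (17.65) = -91.50 mGal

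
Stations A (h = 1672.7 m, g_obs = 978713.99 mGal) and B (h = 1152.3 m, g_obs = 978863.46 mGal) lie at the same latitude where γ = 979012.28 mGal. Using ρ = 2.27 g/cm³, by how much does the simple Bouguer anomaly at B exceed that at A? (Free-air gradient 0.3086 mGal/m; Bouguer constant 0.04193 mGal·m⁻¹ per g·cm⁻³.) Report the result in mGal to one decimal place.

Δg_SB(A) = 978713.99 − 979012.28 + 0.3086×1672.7 − 0.04193×2.27×1672.7 = 58.70 mGal
Δg_SB(B) = 978863.46 − 979012.28 + 0.3086×1152.3 − 0.04193×2.27×1152.3 = 97.10 mGal
Difference = 97.10 − (58.70) = 38.40 mGal

38.4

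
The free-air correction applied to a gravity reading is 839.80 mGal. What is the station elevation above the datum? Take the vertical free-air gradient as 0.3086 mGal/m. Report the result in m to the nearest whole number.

2721

h = 839.80 / 0.3086 = 2721.32 m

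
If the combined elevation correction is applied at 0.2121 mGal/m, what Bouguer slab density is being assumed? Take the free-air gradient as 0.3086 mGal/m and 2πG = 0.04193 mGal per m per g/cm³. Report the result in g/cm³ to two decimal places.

2.30

0.2121 = 0.3086 − 0.04193 × ρ
ρ = (0.3086 − 0.2121) / 0.04193 = 2.30 g/cm³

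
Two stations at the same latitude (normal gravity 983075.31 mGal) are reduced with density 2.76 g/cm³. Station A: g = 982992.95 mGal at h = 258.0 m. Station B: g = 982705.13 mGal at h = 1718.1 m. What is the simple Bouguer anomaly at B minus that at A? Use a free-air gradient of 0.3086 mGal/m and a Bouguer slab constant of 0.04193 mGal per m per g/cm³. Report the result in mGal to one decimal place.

Δg_SB(A) = 982992.95 − 983075.31 + 0.3086×258.0 − 0.04193×2.76×258.0 = -32.60 mGal
Δg_SB(B) = 982705.13 − 983075.31 + 0.3086×1718.1 − 0.04193×2.76×1718.1 = -38.80 mGal
Difference = -38.80 − (-32.60) = -6.20 mGal

-6.2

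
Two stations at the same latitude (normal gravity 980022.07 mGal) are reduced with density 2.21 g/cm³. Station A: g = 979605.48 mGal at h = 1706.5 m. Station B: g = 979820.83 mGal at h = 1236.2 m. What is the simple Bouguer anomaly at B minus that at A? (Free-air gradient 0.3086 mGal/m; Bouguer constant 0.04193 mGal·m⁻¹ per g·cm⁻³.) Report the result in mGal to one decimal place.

Δg_SB(A) = 979605.48 − 980022.07 + 0.3086×1706.5 − 0.04193×2.21×1706.5 = -48.10 mGal
Δg_SB(B) = 979820.83 − 980022.07 + 0.3086×1236.2 − 0.04193×2.21×1236.2 = 65.70 mGal
Difference = 65.70 − (-48.10) = 113.80 mGal

113.8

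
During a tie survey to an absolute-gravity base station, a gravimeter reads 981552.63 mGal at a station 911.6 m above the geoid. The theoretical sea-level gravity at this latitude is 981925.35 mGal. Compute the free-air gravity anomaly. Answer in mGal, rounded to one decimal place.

-91.4

Free-air correction = 0.3086 × 911.6 = 281.32 mGal
Free-air anomaly = 981552.63 − 981925.35 + (281.32) = -91.40 mGal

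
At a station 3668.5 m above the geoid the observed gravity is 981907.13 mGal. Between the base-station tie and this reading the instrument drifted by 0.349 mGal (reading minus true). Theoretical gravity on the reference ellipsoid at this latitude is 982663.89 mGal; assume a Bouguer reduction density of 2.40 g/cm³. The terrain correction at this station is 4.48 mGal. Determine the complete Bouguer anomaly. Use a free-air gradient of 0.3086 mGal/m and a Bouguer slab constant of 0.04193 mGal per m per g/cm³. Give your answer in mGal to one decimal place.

10.3

Drift-corrected reading = 981907.13 − (0.349) = 981906.781 mGal
Free-air correction = 0.3086 × 3668.5 = 1132.10 mGal
Free-air anomaly = 981906.781 − 982663.89 + (1132.10) = 374.991 mGal
Bouguer slab correction = 0.04193 × 2.40 × 3668.5 = 369.17 mGal
Simple Bouguer anomaly = 374.991 − (369.17) = 5.821 mGal
Complete Bouguer anomaly = 5.821 + 4.48 = 10.301 mGal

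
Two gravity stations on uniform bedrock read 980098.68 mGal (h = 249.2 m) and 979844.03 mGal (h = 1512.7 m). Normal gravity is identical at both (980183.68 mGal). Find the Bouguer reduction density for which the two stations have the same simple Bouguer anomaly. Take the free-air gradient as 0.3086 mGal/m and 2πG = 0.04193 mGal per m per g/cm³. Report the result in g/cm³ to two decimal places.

2.55

Δg_obs = 979844.03 − 980098.68 = -254.65 mGal over Δh = 1512.7 − 249.2 = 1263.5 m
Equal Bouguer anomalies ⇒ Δg_obs + (0.3086 − 0.04193ρ)·Δh = 0
0.3086 − 0.04193ρ = −Δg_obs/Δh = 0.20154
ρ = (0.3086 − 0.20154) / 0.04193 = 2.55 g/cm³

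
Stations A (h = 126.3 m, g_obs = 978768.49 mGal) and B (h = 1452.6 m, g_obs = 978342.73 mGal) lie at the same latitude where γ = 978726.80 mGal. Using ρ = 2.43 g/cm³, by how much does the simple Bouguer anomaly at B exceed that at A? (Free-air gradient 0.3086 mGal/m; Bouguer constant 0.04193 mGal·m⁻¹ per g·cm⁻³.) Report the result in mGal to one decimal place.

Δg_SB(A) = 978768.49 − 978726.80 + 0.3086×126.3 − 0.04193×2.43×126.3 = 67.80 mGal
Δg_SB(B) = 978342.73 − 978726.80 + 0.3086×1452.6 − 0.04193×2.43×1452.6 = -83.80 mGal
Difference = -83.80 − (67.80) = -151.60 mGal

-151.6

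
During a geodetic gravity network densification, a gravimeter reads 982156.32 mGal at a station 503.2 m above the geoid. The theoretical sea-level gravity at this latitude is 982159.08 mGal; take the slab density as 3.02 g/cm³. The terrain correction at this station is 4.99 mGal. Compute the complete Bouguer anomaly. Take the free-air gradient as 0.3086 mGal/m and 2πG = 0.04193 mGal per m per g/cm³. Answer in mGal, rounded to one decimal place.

Free-air correction = 0.3086 × 503.2 = 155.29 mGal
Free-air anomaly = 982156.32 − 982159.08 + (155.29) = 152.53 mGal
Bouguer slab correction = 0.04193 × 3.02 × 503.2 = 63.72 mGal
Simple Bouguer anomaly = 152.53 − (63.72) = 88.81 mGal
Complete Bouguer anomaly = 88.81 + 4.99 = 93.80 mGal

93.8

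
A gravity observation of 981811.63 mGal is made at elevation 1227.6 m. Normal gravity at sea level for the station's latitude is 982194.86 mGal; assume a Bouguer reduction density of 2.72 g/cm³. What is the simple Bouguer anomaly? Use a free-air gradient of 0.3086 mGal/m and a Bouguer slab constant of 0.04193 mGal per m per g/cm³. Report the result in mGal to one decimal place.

-144.4

Free-air correction = 0.3086 × 1227.6 = 378.84 mGal
Free-air anomaly = 981811.63 − 982194.86 + (378.84) = -4.39 mGal
Bouguer slab correction = 0.04193 × 2.72 × 1227.6 = 140.01 mGal
Simple Bouguer anomaly = -4.39 − (140.01) = -144.40 mGal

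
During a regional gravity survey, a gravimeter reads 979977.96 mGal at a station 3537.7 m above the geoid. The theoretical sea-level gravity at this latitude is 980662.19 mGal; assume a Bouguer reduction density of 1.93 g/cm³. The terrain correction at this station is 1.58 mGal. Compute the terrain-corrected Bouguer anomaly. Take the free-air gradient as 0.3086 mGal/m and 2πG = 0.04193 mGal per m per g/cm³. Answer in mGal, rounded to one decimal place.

Free-air correction = 0.3086 × 3537.7 = 1091.73 mGal
Free-air anomaly = 979977.96 − 980662.19 + (1091.73) = 407.50 mGal
Bouguer slab correction = 0.04193 × 1.93 × 3537.7 = 286.29 mGal
Simple Bouguer anomaly = 407.50 − (286.29) = 121.21 mGal
Complete Bouguer anomaly = 121.21 + 1.58 = 122.79 mGal

122.8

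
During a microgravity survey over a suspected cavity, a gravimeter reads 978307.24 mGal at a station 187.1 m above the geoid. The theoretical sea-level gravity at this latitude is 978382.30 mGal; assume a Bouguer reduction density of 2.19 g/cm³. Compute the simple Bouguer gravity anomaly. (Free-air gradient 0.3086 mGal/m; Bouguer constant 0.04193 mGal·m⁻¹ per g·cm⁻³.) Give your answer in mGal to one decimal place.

-34.5

Free-air correction = 0.3086 × 187.1 = 57.74 mGal
Free-air anomaly = 978307.24 − 978382.30 + (57.74) = -17.32 mGal
Bouguer slab correction = 0.04193 × 2.19 × 187.1 = 17.18 mGal
Simple Bouguer anomaly = -17.32 − (17.18) = -34.50 mGal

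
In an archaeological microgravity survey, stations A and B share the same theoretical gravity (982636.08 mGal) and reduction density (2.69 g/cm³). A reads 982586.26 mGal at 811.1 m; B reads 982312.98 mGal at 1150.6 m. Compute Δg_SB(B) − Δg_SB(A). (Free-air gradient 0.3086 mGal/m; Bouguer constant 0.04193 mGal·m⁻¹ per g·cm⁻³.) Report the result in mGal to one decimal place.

-206.8

Δg_SB(A) = 982586.26 − 982636.08 + 0.3086×811.1 − 0.04193×2.69×811.1 = 109.00 mGal
Δg_SB(B) = 982312.98 − 982636.08 + 0.3086×1150.6 − 0.04193×2.69×1150.6 = -97.80 mGal
Difference = -97.80 − (109.00) = -206.80 mGal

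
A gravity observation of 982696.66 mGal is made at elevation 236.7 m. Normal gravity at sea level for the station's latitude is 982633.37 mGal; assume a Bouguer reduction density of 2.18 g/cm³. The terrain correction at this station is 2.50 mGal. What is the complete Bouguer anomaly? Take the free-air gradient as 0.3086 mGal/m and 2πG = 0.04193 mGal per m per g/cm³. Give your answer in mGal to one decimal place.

Free-air correction = 0.3086 × 236.7 = 73.05 mGal
Free-air anomaly = 982696.66 − 982633.37 + (73.05) = 136.34 mGal
Bouguer slab correction = 0.04193 × 2.18 × 236.7 = 21.64 mGal
Simple Bouguer anomaly = 136.34 − (21.64) = 114.70 mGal
Complete Bouguer anomaly = 114.70 + 2.50 = 117.20 mGal

117.2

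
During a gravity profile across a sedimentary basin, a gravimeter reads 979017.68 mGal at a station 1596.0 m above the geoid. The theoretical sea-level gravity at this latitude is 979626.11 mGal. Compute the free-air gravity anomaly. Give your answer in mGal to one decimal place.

Free-air correction = 0.3086 × 1596.0 = 492.53 mGal
Free-air anomaly = 979017.68 − 979626.11 + (492.53) = -115.90 mGal

-115.9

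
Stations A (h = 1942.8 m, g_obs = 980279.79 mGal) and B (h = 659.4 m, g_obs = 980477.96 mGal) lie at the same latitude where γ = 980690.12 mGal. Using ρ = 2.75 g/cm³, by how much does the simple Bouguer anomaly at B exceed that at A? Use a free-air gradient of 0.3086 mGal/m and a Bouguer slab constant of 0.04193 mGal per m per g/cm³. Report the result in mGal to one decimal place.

-49.9

Δg_SB(A) = 980279.79 − 980690.12 + 0.3086×1942.8 − 0.04193×2.75×1942.8 = -34.80 mGal
Δg_SB(B) = 980477.96 − 980690.12 + 0.3086×659.4 − 0.04193×2.75×659.4 = -84.70 mGal
Difference = -84.70 − (-34.80) = -49.90 mGal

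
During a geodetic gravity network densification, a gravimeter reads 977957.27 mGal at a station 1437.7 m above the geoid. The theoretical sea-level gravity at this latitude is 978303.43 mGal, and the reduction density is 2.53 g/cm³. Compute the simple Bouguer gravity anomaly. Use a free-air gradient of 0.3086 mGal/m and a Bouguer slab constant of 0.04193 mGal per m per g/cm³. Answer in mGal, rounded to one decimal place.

Free-air correction = 0.3086 × 1437.7 = 443.67 mGal
Free-air anomaly = 977957.27 − 978303.43 + (443.67) = 97.51 mGal
Bouguer slab correction = 0.04193 × 2.53 × 1437.7 = 152.52 mGal
Simple Bouguer anomaly = 97.51 − (152.52) = -55.01 mGal

-55.0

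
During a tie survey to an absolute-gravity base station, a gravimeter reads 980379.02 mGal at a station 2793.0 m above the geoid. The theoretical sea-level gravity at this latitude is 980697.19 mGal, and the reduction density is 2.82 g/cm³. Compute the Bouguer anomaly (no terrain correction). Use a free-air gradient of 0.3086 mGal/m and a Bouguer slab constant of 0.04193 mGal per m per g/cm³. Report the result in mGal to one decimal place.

Free-air correction = 0.3086 × 2793.0 = 861.92 mGal
Free-air anomaly = 980379.02 − 980697.19 + (861.92) = 543.75 mGal
Bouguer slab correction = 0.04193 × 2.82 × 2793.0 = 330.25 mGal
Simple Bouguer anomaly = 543.75 − (330.25) = 213.50 mGal

213.5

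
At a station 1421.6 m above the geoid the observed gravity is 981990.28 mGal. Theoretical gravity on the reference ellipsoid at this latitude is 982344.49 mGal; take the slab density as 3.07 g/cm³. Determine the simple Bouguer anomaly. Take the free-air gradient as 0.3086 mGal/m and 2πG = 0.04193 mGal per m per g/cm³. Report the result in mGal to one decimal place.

-98.5

Free-air correction = 0.3086 × 1421.6 = 438.71 mGal
Free-air anomaly = 981990.28 − 982344.49 + (438.71) = 84.50 mGal
Bouguer slab correction = 0.04193 × 3.07 × 1421.6 = 183.00 mGal
Simple Bouguer anomaly = 84.50 − (183.00) = -98.50 mGal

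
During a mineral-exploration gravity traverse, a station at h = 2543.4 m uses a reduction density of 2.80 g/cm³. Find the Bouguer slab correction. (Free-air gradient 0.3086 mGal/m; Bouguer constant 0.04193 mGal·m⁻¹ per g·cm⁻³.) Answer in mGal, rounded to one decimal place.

298.6

Bouguer slab correction = 0.04193 × 2.80 × 2543.4 = 298.6 mGal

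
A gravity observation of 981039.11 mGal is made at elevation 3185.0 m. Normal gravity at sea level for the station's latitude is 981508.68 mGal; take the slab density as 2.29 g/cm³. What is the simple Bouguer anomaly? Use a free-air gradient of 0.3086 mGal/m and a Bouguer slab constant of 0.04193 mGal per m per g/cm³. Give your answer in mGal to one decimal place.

Free-air correction = 0.3086 × 3185.0 = 982.89 mGal
Free-air anomaly = 981039.11 − 981508.68 + (982.89) = 513.32 mGal
Bouguer slab correction = 0.04193 × 2.29 × 3185.0 = 305.82 mGal
Simple Bouguer anomaly = 513.32 − (305.82) = 207.50 mGal

207.5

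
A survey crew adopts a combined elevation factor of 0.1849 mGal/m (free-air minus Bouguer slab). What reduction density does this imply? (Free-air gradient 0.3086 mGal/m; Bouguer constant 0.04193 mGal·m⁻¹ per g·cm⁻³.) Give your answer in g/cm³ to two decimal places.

0.1849 = 0.3086 − 0.04193 × ρ
ρ = (0.3086 − 0.1849) / 0.04193 = 2.95 g/cm³

2.95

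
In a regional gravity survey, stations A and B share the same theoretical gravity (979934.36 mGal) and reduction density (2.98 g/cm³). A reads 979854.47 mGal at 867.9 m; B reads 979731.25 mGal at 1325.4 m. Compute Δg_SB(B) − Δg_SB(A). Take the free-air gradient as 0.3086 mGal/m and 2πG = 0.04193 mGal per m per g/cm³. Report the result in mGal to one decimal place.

-39.2

Δg_SB(A) = 979854.47 − 979934.36 + 0.3086×867.9 − 0.04193×2.98×867.9 = 79.50 mGal
Δg_SB(B) = 979731.25 − 979934.36 + 0.3086×1325.4 − 0.04193×2.98×1325.4 = 40.30 mGal
Difference = 40.30 − (79.50) = -39.20 mGal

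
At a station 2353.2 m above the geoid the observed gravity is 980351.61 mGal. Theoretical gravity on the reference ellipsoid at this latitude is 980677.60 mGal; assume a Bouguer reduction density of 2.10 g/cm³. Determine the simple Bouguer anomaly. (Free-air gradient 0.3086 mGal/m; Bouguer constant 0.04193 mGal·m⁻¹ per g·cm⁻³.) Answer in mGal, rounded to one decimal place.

193.0

Free-air correction = 0.3086 × 2353.2 = 726.20 mGal
Free-air anomaly = 980351.61 − 980677.60 + (726.20) = 400.21 mGal
Bouguer slab correction = 0.04193 × 2.10 × 2353.2 = 207.21 mGal
Simple Bouguer anomaly = 400.21 − (207.21) = 193.00 mGal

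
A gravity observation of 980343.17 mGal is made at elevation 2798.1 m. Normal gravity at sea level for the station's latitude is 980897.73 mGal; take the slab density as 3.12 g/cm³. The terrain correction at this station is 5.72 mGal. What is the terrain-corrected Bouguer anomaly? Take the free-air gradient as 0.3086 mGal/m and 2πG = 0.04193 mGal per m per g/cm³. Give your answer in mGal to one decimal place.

-51.4

Free-air correction = 0.3086 × 2798.1 = 863.49 mGal
Free-air anomaly = 980343.17 − 980897.73 + (863.49) = 308.93 mGal
Bouguer slab correction = 0.04193 × 3.12 × 2798.1 = 366.05 mGal
Simple Bouguer anomaly = 308.93 − (366.05) = -57.12 mGal
Complete Bouguer anomaly = -57.12 + 5.72 = -51.40 mGal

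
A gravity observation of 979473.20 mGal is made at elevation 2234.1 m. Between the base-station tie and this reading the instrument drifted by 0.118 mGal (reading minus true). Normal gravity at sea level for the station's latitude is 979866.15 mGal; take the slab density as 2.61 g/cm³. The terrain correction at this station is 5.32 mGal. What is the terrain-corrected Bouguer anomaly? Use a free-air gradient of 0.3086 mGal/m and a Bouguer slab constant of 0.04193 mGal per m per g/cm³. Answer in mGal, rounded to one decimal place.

Drift-corrected reading = 979473.20 − (0.118) = 979473.082 mGal
Free-air correction = 0.3086 × 2234.1 = 689.44 mGal
Free-air anomaly = 979473.082 − 979866.15 + (689.44) = 296.372 mGal
Bouguer slab correction = 0.04193 × 2.61 × 2234.1 = 244.49 mGal
Simple Bouguer anomaly = 296.372 − (244.49) = 51.882 mGal
Complete Bouguer anomaly = 51.882 + 5.32 = 57.202 mGal

57.2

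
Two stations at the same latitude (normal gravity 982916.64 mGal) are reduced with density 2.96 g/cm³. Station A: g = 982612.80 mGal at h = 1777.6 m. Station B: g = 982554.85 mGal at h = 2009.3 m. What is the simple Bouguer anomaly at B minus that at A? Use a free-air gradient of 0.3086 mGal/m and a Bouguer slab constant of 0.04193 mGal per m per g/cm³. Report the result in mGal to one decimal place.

Δg_SB(A) = 982612.80 − 982916.64 + 0.3086×1777.6 − 0.04193×2.96×1777.6 = 24.10 mGal
Δg_SB(B) = 982554.85 − 982916.64 + 0.3086×2009.3 − 0.04193×2.96×2009.3 = 8.90 mGal
Difference = 8.90 − (24.10) = -15.20 mGal

-15.2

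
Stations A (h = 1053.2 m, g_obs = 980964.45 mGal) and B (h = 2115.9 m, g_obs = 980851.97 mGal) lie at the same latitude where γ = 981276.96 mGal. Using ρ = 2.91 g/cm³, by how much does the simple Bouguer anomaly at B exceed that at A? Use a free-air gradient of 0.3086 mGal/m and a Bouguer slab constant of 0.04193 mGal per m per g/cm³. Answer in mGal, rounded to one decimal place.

Δg_SB(A) = 980964.45 − 981276.96 + 0.3086×1053.2 − 0.04193×2.91×1053.2 = -116.00 mGal
Δg_SB(B) = 980851.97 − 981276.96 + 0.3086×2115.9 − 0.04193×2.91×2115.9 = -30.20 mGal
Difference = -30.20 − (-116.00) = 85.80 mGal

85.8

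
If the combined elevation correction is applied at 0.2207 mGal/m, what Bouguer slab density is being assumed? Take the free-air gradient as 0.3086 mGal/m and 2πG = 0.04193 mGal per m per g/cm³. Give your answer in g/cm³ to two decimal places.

0.2207 = 0.3086 − 0.04193 × ρ
ρ = (0.3086 − 0.2207) / 0.04193 = 2.10 g/cm³

2.10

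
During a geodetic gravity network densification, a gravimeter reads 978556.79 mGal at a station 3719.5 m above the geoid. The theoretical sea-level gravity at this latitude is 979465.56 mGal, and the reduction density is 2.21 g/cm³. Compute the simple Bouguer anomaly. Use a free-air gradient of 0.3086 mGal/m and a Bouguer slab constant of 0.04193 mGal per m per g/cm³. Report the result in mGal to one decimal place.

-105.6

Free-air correction = 0.3086 × 3719.5 = 1147.84 mGal
Free-air anomaly = 978556.79 − 979465.56 + (1147.84) = 239.07 mGal
Bouguer slab correction = 0.04193 × 2.21 × 3719.5 = 344.67 mGal
Simple Bouguer anomaly = 239.07 − (344.67) = -105.60 mGal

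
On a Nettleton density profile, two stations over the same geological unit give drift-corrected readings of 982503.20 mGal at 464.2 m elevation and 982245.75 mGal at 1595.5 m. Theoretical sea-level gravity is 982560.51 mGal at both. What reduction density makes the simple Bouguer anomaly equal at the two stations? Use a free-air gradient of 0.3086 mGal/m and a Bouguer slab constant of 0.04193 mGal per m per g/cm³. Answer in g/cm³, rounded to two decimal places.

1.93

Δg_obs = 982245.75 − 982503.20 = -257.45 mGal over Δh = 1595.5 − 464.2 = 1131.3 m
Equal Bouguer anomalies ⇒ Δg_obs + (0.3086 − 0.04193ρ)·Δh = 0
0.3086 − 0.04193ρ = −Δg_obs/Δh = 0.22757
ρ = (0.3086 − 0.22757) / 0.04193 = 1.93 g/cm³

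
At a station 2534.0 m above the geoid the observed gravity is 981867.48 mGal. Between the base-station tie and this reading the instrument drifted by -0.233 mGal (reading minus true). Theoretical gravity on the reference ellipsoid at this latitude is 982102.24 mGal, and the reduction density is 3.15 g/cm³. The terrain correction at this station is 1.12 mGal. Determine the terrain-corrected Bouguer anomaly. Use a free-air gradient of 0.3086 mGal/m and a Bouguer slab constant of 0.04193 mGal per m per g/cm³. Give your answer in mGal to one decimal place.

213.9

Drift-corrected reading = 981867.48 − (-0.233) = 981867.713 mGal
Free-air correction = 0.3086 × 2534.0 = 781.99 mGal
Free-air anomaly = 981867.713 − 982102.24 + (781.99) = 547.463 mGal
Bouguer slab correction = 0.04193 × 3.15 × 2534.0 = 334.69 mGal
Simple Bouguer anomaly = 547.463 − (334.69) = 212.773 mGal
Complete Bouguer anomaly = 212.773 + 1.12 = 213.893 mGal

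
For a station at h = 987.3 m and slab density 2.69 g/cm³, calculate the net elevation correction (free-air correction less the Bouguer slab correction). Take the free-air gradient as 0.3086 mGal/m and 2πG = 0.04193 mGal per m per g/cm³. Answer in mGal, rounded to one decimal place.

Combined gradient = 0.3086 − 0.04193 × 2.69 = 0.1958083 mGal/m
Combined elevation correction = 0.1958083 × 987.3 = 193.3 mGal

193.3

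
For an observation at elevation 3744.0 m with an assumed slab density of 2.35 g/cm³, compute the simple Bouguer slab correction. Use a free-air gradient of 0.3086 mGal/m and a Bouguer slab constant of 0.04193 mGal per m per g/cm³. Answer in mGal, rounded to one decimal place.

Bouguer slab correction = 0.04193 × 2.35 × 3744.0 = 368.9 mGal

368.9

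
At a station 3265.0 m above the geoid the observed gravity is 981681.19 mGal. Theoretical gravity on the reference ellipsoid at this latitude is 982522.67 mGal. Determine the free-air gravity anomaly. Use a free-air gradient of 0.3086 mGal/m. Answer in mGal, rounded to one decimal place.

166.1

Free-air correction = 0.3086 × 3265.0 = 1007.58 mGal
Free-air anomaly = 981681.19 − 982522.67 + (1007.58) = 166.10 mGal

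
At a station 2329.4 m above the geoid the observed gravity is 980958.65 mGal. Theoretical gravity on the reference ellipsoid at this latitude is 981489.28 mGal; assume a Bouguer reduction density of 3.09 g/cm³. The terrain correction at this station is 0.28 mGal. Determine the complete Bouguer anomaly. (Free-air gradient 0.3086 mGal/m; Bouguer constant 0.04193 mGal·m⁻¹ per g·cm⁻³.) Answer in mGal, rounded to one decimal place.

Free-air correction = 0.3086 × 2329.4 = 718.85 mGal
Free-air anomaly = 980958.65 − 981489.28 + (718.85) = 188.22 mGal
Bouguer slab correction = 0.04193 × 3.09 × 2329.4 = 301.81 mGal
Simple Bouguer anomaly = 188.22 − (301.81) = -113.59 mGal
Complete Bouguer anomaly = -113.59 + 0.28 = -113.31 mGal

-113.3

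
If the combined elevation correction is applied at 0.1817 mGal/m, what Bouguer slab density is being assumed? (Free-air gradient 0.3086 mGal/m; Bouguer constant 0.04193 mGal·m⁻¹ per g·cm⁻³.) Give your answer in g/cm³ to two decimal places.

0.1817 = 0.3086 − 0.04193 × ρ
ρ = (0.3086 − 0.1817) / 0.04193 = 3.03 g/cm³

3.03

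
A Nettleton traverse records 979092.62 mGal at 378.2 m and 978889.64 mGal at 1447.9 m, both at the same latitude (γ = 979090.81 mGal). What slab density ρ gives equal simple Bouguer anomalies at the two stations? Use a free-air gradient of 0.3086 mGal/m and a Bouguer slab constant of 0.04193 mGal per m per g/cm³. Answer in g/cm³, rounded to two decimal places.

2.83

Δg_obs = 978889.64 − 979092.62 = -202.98 mGal over Δh = 1447.9 − 378.2 = 1069.7 m
Equal Bouguer anomalies ⇒ Δg_obs + (0.3086 − 0.04193ρ)·Δh = 0
0.3086 − 0.04193ρ = −Δg_obs/Δh = 0.18975
ρ = (0.3086 − 0.18975) / 0.04193 = 2.83 g/cm³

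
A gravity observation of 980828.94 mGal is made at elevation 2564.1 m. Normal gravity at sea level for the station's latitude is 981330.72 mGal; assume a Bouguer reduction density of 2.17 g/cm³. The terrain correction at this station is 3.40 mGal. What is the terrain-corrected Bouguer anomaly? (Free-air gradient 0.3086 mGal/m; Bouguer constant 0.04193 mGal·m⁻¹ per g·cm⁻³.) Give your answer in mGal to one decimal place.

59.6

Free-air correction = 0.3086 × 2564.1 = 791.28 mGal
Free-air anomaly = 980828.94 − 981330.72 + (791.28) = 289.50 mGal
Bouguer slab correction = 0.04193 × 2.17 × 2564.1 = 233.30 mGal
Simple Bouguer anomaly = 289.50 − (233.30) = 56.20 mGal
Complete Bouguer anomaly = 56.20 + 3.40 = 59.60 mGal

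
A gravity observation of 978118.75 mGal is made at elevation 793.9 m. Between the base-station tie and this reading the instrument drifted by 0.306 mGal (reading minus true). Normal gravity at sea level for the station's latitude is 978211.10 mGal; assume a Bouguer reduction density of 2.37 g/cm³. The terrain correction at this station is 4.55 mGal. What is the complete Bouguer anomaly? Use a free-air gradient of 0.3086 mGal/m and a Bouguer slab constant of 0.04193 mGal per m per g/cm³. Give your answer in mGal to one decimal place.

78.0

Drift-corrected reading = 978118.75 − (0.306) = 978118.444 mGal
Free-air correction = 0.3086 × 793.9 = 245.00 mGal
Free-air anomaly = 978118.444 − 978211.10 + (245.00) = 152.344 mGal
Bouguer slab correction = 0.04193 × 2.37 × 793.9 = 78.89 mGal
Simple Bouguer anomaly = 152.344 − (78.89) = 73.454 mGal
Complete Bouguer anomaly = 73.454 + 4.55 = 78.004 mGal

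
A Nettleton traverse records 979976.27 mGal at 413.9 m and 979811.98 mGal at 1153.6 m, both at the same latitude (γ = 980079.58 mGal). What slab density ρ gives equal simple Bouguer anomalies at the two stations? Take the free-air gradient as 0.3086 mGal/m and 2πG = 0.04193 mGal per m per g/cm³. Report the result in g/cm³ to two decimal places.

2.06

Δg_obs = 979811.98 − 979976.27 = -164.29 mGal over Δh = 1153.6 − 413.9 = 739.7 m
Equal Bouguer anomalies ⇒ Δg_obs + (0.3086 − 0.04193ρ)·Δh = 0
0.3086 − 0.04193ρ = −Δg_obs/Δh = 0.22210
ρ = (0.3086 − 0.22210) / 0.04193 = 2.06 g/cm³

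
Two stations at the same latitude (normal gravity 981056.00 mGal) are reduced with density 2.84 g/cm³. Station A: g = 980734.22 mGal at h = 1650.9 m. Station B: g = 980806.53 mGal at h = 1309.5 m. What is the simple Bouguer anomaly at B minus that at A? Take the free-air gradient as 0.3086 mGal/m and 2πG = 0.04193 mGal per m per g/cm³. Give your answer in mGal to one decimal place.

Δg_SB(A) = 980734.22 − 981056.00 + 0.3086×1650.9 − 0.04193×2.84×1650.9 = -8.90 mGal
Δg_SB(B) = 980806.53 − 981056.00 + 0.3086×1309.5 − 0.04193×2.84×1309.5 = -1.30 mGal
Difference = -1.30 − (-8.90) = 7.60 mGal

7.6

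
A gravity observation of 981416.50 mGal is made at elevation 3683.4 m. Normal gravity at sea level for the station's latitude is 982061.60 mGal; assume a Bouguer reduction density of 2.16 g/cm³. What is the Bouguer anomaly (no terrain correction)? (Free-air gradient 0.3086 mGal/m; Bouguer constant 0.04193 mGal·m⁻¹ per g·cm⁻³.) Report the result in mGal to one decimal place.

Free-air correction = 0.3086 × 3683.4 = 1136.70 mGal
Free-air anomaly = 981416.50 − 982061.60 + (1136.70) = 491.60 mGal
Bouguer slab correction = 0.04193 × 2.16 × 3683.4 = 333.60 mGal
Simple Bouguer anomaly = 491.60 − (333.60) = 158.00 mGal

158.0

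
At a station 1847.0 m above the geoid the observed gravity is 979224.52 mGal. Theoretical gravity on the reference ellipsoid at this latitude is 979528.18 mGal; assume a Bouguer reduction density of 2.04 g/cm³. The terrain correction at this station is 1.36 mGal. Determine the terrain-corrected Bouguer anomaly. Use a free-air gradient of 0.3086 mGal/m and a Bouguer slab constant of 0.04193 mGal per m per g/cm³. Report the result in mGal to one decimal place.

109.7

Free-air correction = 0.3086 × 1847.0 = 569.98 mGal
Free-air anomaly = 979224.52 − 979528.18 + (569.98) = 266.32 mGal
Bouguer slab correction = 0.04193 × 2.04 × 1847.0 = 157.99 mGal
Simple Bouguer anomaly = 266.32 − (157.99) = 108.33 mGal
Complete Bouguer anomaly = 108.33 + 1.36 = 109.69 mGal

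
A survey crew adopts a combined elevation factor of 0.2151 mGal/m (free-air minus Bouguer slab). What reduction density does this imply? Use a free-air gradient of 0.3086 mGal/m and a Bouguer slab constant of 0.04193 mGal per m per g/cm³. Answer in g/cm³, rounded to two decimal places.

2.23

0.2151 = 0.3086 − 0.04193 × ρ
ρ = (0.3086 − 0.2151) / 0.04193 = 2.23 g/cm³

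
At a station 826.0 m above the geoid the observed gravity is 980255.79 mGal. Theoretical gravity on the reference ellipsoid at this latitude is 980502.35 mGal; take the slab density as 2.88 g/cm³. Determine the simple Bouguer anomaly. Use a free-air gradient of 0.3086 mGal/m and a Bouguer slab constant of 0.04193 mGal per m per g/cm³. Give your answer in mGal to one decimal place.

-91.4

Free-air correction = 0.3086 × 826.0 = 254.90 mGal
Free-air anomaly = 980255.79 − 980502.35 + (254.90) = 8.34 mGal
Bouguer slab correction = 0.04193 × 2.88 × 826.0 = 99.75 mGal
Simple Bouguer anomaly = 8.34 − (99.75) = -91.41 mGal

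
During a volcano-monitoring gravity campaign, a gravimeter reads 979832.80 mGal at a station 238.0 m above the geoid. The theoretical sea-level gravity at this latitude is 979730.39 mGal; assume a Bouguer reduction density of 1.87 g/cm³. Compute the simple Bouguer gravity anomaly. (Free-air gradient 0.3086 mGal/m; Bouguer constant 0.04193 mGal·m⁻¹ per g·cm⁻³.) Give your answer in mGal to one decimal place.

157.2

Free-air correction = 0.3086 × 238.0 = 73.45 mGal
Free-air anomaly = 979832.80 − 979730.39 + (73.45) = 175.86 mGal
Bouguer slab correction = 0.04193 × 1.87 × 238.0 = 18.66 mGal
Simple Bouguer anomaly = 175.86 − (18.66) = 157.20 mGal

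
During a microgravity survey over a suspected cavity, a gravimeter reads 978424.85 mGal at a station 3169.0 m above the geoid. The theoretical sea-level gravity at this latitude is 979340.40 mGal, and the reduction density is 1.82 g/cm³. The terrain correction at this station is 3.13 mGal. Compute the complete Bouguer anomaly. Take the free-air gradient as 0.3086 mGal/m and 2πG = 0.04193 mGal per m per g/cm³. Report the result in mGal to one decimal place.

-176.3

Free-air correction = 0.3086 × 3169.0 = 977.95 mGal
Free-air anomaly = 978424.85 − 979340.40 + (977.95) = 62.40 mGal
Bouguer slab correction = 0.04193 × 1.82 × 3169.0 = 241.83 mGal
Simple Bouguer anomaly = 62.40 − (241.83) = -179.43 mGal
Complete Bouguer anomaly = -179.43 + 3.13 = -176.30 mGal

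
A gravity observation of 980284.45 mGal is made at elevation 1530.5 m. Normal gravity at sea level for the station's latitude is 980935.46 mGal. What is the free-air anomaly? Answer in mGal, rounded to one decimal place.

Free-air correction = 0.3086 × 1530.5 = 472.31 mGal
Free-air anomaly = 980284.45 − 980935.46 + (472.31) = -178.70 mGal

-178.7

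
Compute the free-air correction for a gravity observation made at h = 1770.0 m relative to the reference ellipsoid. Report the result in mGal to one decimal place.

546.2

Free-air correction = 0.3086 × 1770.0 = 546.2 mGal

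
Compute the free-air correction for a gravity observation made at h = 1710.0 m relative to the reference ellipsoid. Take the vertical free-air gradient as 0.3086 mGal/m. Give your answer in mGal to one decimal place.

Free-air correction = 0.3086 × 1710.0 = 527.7 mGal

527.7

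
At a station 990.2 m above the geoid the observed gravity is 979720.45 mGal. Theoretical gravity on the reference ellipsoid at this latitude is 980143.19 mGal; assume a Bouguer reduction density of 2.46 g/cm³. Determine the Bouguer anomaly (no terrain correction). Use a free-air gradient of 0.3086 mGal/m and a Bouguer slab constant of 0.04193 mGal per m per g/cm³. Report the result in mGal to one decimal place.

Free-air correction = 0.3086 × 990.2 = 305.58 mGal
Free-air anomaly = 979720.45 − 980143.19 + (305.58) = -117.16 mGal
Bouguer slab correction = 0.04193 × 2.46 × 990.2 = 102.14 mGal
Simple Bouguer anomaly = -117.16 − (102.14) = -219.30 mGal

-219.3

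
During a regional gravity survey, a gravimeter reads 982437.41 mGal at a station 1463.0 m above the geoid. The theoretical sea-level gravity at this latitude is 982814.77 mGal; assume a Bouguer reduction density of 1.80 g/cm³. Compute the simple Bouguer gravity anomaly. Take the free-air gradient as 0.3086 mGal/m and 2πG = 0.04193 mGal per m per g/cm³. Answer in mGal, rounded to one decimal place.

Free-air correction = 0.3086 × 1463.0 = 451.48 mGal
Free-air anomaly = 982437.41 − 982814.77 + (451.48) = 74.12 mGal
Bouguer slab correction = 0.04193 × 1.80 × 1463.0 = 110.42 mGal
Simple Bouguer anomaly = 74.12 − (110.42) = -36.30 mGal

-36.3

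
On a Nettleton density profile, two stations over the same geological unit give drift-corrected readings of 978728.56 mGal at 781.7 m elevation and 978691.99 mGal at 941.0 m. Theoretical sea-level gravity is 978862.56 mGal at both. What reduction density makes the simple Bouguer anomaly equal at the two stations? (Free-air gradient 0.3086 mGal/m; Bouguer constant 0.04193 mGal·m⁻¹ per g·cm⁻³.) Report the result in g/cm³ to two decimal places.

Δg_obs = 978691.99 − 978728.56 = -36.57 mGal over Δh = 941.0 − 781.7 = 159.3 m
Equal Bouguer anomalies ⇒ Δg_obs + (0.3086 − 0.04193ρ)·Δh = 0
0.3086 − 0.04193ρ = −Δg_obs/Δh = 0.22957
ρ = (0.3086 − 0.22957) / 0.04193 = 1.88 g/cm³

1.88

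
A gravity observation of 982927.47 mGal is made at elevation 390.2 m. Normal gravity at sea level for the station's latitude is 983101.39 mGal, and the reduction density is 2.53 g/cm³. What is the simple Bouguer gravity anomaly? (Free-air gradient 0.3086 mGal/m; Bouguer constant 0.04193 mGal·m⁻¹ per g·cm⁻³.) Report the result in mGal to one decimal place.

-94.9

Free-air correction = 0.3086 × 390.2 = 120.42 mGal
Free-air anomaly = 982927.47 − 983101.39 + (120.42) = -53.50 mGal
Bouguer slab correction = 0.04193 × 2.53 × 390.2 = 41.39 mGal
Simple Bouguer anomaly = -53.50 − (41.39) = -94.89 mGal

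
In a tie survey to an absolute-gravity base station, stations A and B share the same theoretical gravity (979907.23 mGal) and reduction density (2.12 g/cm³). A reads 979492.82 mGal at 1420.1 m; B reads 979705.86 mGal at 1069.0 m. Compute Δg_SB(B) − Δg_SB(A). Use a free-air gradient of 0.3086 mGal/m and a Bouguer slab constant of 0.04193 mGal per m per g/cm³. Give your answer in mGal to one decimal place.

135.9

Δg_SB(A) = 979492.82 − 979907.23 + 0.3086×1420.1 − 0.04193×2.12×1420.1 = -102.40 mGal
Δg_SB(B) = 979705.86 − 979907.23 + 0.3086×1069.0 − 0.04193×2.12×1069.0 = 33.50 mGal
Difference = 33.50 − (-102.40) = 135.90 mGal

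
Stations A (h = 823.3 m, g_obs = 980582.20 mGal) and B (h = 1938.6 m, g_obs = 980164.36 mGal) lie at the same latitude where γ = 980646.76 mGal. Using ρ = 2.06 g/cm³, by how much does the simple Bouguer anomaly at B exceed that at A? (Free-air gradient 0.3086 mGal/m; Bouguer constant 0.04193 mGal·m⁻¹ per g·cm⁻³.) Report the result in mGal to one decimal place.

-170.0

Δg_SB(A) = 980582.20 − 980646.76 + 0.3086×823.3 − 0.04193×2.06×823.3 = 118.40 mGal
Δg_SB(B) = 980164.36 − 980646.76 + 0.3086×1938.6 − 0.04193×2.06×1938.6 = -51.60 mGal
Difference = -51.60 − (118.40) = -170.00 mGal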